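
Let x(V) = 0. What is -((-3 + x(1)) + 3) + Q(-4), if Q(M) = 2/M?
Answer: -1/2 ≈ -0.50000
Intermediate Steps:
-((-3 + x(1)) + 3) + Q(-4) = -((-3 + 0) + 3) + 2/(-4) = -(-3 + 3) + 2*(-1/4) = -1*0 - 1/2 = 0 - 1/2 = -1/2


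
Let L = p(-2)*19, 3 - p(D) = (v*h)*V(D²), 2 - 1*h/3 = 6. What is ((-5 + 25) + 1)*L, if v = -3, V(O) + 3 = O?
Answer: -13167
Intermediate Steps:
V(O) = -3 + O
h = -12 (h = 6 - 3*6 = 6 - 18 = -12)
p(D) = 111 - 36*D² (p(D) = 3 - (-3*(-12))*(-3 + D²) = 3 - 36*(-3 + D²) = 3 - (-108 + 36*D²) = 3 + (108 - 36*D²) = 111 - 36*D²)
L = -627 (L = (111 - 36*(-2)²)*19 = (111 - 36*4)*19 = (111 - 144)*19 = -33*19 = -627)
((-5 + 25) + 1)*L = ((-5 + 25) + 1)*(-627) = (20 + 1)*(-627) = 21*(-627) = -13167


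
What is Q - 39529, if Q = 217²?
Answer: 7560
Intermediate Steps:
Q = 47089
Q - 39529 = 47089 - 39529 = 7560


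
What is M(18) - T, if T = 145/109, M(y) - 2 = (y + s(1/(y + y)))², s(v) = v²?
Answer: 59445016237/183078144 ≈ 324.70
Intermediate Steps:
M(y) = 2 + (y + 1/(4*y²))² (M(y) = 2 + (y + (1/(y + y))²)² = 2 + (y + (1/(2*y))²)² = 2 + (y + 1/(4*y²))²)
T = 145/109 (T = 145*(1/109) = 145/109 ≈ 1.3303)
M(18) - T = (2 + (1/16)*(1 + 4*18³)²/18⁴) - 1*145/109 = (2 + (1/16)*(1/104976)*(1 + 4*5832)²) - 145/109 = (2 + (1/16)*(1/104976)*(1 + 23328)²) - 145/109 = (2 + (1/16)*(1/104976)*23329²) - 145/109 = (2 + (1/16)*(1/104976)*544242241) - 145/109 = (2 + 544242241/1679616) - 145/109 = 547601473/1679616 - 145/109 = 59445016237/183078144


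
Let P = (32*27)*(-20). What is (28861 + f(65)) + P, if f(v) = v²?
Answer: 15806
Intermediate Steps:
P = -17280 (P = 864*(-20) = -17280)
(28861 + f(65)) + P = (28861 + 65²) - 17280 = (28861 + 4225) - 17280 = 33086 - 17280 = 15806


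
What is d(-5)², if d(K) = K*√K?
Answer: -125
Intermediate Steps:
d(K) = K^(3/2)
d(-5)² = ((-5)^(3/2))² = (-5*I*√5)² = -125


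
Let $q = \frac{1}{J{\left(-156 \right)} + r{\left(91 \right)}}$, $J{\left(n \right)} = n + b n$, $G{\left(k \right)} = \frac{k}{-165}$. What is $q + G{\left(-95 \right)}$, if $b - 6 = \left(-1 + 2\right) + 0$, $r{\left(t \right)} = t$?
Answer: $\frac{21950}{38181} \approx 0.57489$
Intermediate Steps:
$G{\left(k \right)} = - \frac{k}{165}$ ($G{\left(k \right)} = k \left(- \frac{1}{165}\right) = - \frac{k}{165}$)
$b = 7$ ($b = 6 + \left(\left(-1 + 2\right) + 0\right) = 6 + \left(1 + 0\right) = 6 + 1 = 7$)
$J{\left(n \right)} = 8 n$ ($J{\left(n \right)} = n + 7 n = 8 n$)
$q = - \frac{1}{1157}$ ($q = \frac{1}{8 \left(-156\right) + 91} = \frac{1}{-1248 + 91} = \frac{1}{-1157} = - \frac{1}{1157} \approx -0.0008643$)
$q + G{\left(-95 \right)} = - \frac{1}{1157} - - \frac{19}{33} = - \frac{1}{1157} + \frac{19}{33} = \frac{21950}{38181}$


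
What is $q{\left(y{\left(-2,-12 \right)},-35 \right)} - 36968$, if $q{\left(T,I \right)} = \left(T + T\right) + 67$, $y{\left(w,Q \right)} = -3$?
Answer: $-36907$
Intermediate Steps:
$q{\left(T,I \right)} = 67 + 2 T$ ($q{\left(T,I \right)} = 2 T + 67 = 67 + 2 T$)
$q{\left(y{\left(-2,-12 \right)},-35 \right)} - 36968 = \left(67 + 2 \left(-3\right)\right) - 36968 = \left(67 - 6\right) - 36968 = 61 - 36968 = -36907$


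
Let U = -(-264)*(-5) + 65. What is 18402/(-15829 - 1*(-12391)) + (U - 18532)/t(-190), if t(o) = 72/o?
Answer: 358998311/6876 ≈ 52210.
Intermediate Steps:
U = -1255 (U = -33*40 + 65 = -1320 + 65 = -1255)
18402/(-15829 - 1*(-12391)) + (U - 18532)/t(-190) = 18402/(-15829 - 1*(-12391)) + (-1255 - 18532)/((72/(-190))) = 18402/(-15829 + 12391) - 19787/(72*(-1/190)) = 18402/(-3438) - 19787/(-36/95) = 18402*(-1/3438) - 19787*(-95/36) = -3067/573 + 1879765/36 = 358998311/6876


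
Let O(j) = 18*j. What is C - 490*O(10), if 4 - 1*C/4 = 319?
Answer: -89460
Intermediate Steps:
C = -1260 (C = 16 - 4*319 = 16 - 1276 = -1260)
C - 490*O(10) = -1260 - 8820*10 = -1260 - 490*180 = -1260 - 88200 = -89460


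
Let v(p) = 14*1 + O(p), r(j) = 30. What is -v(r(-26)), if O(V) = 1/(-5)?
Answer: -69/5 ≈ -13.800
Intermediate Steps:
O(V) = -1/5
v(p) = 69/5 (v(p) = 14*1 - 1/5 = 14 - 1/5 = 69/5)
-v(r(-26)) = -1*69/5 = -69/5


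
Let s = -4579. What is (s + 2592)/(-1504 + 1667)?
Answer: -1987/163 ≈ -12.190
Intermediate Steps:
(s + 2592)/(-1504 + 1667) = (-4579 + 2592)/(-1504 + 1667) = -1987/163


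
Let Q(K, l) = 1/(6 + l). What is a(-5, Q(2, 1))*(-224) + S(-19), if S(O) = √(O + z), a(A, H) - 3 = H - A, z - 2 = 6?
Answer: -1824 + I*√11 ≈ -1824.0 + 3.3166*I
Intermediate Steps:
z = 8 (z = 2 + 6 = 8)
a(A, H) = 3 + H - A (a(A, H) = 3 + (H - A) = 3 + H - A)
S(O) = √(8 + O) (S(O) = √(O + 8) = √(8 + O))
a(-5, Q(2, 1))*(-224) + S(-19) = (3 + 1/(6 + 1) - 1*(-5))*(-224) + √(8 - 19) = (3 + 1/7 + 5)*(-224) + √(-11) = (3 + ⅐ + 5)*(-224) + I*√11 = (57/7)*(-224) + I*√11 = -1824 + I*√11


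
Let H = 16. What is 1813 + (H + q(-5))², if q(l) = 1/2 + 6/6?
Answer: 8477/4 ≈ 2119.3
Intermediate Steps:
q(l) = 3/2 (q(l) = 1*(½) + 6*(⅙) = ½ + 1 = 3/2)
1813 + (H + q(-5))² = 1813 + (16 + 3/2)² = 1813 + (35/2)² = 1813 + 1225/4 = 8477/4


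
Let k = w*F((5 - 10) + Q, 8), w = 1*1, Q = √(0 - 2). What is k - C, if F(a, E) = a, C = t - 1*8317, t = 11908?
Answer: -3596 + I*√2 ≈ -3596.0 + 1.4142*I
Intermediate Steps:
Q = I*√2 (Q = √(-2) = I*√2 ≈ 1.4142*I)
C = 3591 (C = 11908 - 1*8317 = 11908 - 8317 = 3591)
w = 1
k = -5 + I*√2 (k = 1*((5 - 10) + I*√2) = 1*(-5 + I*√2) = -5 + I*√2 ≈ -5.0 + 1.4142*I)
k - C = (-5 + I*√2) - 1*3591 = (-5 + I*√2) - 3591 = -3596 + I*√2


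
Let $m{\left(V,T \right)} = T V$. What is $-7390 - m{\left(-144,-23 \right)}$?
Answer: $-10702$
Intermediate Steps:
$-7390 - m{\left(-144,-23 \right)} = -7390 - \left(-23\right) \left(-144\right) = -7390 - 3312 = -10702$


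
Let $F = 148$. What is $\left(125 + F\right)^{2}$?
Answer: $74529$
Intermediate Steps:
$\left(125 + F\right)^{2} = \left(125 + 148\right)^{2} = 273^{2} = 74529$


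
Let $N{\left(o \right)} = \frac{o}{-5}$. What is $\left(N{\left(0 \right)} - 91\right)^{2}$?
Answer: $8281$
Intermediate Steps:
$N{\left(o \right)} = - \frac{o}{5}$ ($N{\left(o \right)} = o \left(- \frac{1}{5}\right) = - \frac{o}{5}$)
$\left(N{\left(0 \right)} - 91\right)^{2} = \left(\left(- \frac{1}{5}\right) 0 - 91\right)^{2} = \left(0 - 91\right)^{2} = \left(-91\right)^{2} = 8281$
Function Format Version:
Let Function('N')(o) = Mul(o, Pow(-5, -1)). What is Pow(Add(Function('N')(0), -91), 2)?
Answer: 8281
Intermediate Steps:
Function('N')(o) = Mul(Rational(-1, 5), o) (Function('N')(o) = Mul(o, Rational(-1, 5)) = Mul(Rational(-1, 5), o))
Pow(Add(Function('N')(0), -91), 2) = Pow(Add(Mul(Rational(-1, 5), 0), -91), 2) = Pow(Add(0, -91), 2) = Pow(-91, 2) = 8281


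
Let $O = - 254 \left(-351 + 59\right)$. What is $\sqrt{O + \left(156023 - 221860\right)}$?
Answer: $\sqrt{8331} \approx 91.274$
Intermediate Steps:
$O = 74168$ ($O = \left(-254\right) \left(-292\right) = 74168$)
$\sqrt{O + \left(156023 - 221860\right)} = \sqrt{74168 + \left(156023 - 221860\right)} = \sqrt{74168 - 65837} = \sqrt{8331}$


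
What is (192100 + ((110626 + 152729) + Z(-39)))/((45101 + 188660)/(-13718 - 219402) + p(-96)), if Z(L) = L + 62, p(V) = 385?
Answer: 106181031360/89517439 ≈ 1186.1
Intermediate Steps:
Z(L) = 62 + L
(192100 + ((110626 + 152729) + Z(-39)))/((45101 + 188660)/(-13718 - 219402) + p(-96)) = (192100 + ((110626 + 152729) + (62 - 39)))/((45101 + 188660)/(-13718 - 219402) + 385) = (192100 + (263355 + 23))/(233761/(-233120) + 385) = (192100 + 263378)/(233761*(-1/233120) + 385) = 455478/(-233761/233120 + 385) = 455478/(89517439/233120) = 455478*(233120/89517439) = 106181031360/89517439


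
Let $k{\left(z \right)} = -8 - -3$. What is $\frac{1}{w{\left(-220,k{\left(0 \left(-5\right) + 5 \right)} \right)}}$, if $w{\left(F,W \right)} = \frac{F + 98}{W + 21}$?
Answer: $- \frac{8}{61} \approx -0.13115$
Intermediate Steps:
$k{\left(z \right)} = -5$ ($k{\left(z \right)} = -8 + 3 = -5$)
$w{\left(F,W \right)} = \frac{98 + F}{21 + W}$
$\frac{1}{w{\left(-220,k{\left(0 \left(-5\right) + 5 \right)} \right)}} = \frac{1}{\frac{1}{21 - 5} \left(98 - 220\right)} = \frac{1}{\frac{1}{16} \left(-122\right)} = \frac{1}{- \frac{61}{8}} = - \frac{8}{61}$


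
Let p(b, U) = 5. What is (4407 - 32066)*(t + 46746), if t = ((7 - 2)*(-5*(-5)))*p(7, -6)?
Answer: -1310234489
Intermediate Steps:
t = 625 (t = ((7 - 2)*(-5*(-5)))*5 = (5*25)*5 = 125*5 = 625)
(4407 - 32066)*(t + 46746) = (4407 - 32066)*(625 + 46746) = -27659*47371 = -1310234489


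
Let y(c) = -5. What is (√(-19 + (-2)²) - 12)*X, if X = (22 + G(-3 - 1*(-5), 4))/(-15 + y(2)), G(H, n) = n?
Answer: 78/5 - 13*I*√15/10 ≈ 15.6 - 5.0349*I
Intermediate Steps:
X = -13/10 (X = (22 + 4)/(-15 - 5) = 26/(-20) = 26*(-1/20) = -13/10 ≈ -1.3000)
(√(-19 + (-2)²) - 12)*X = (√(-19 + (-2)²) - 12)*(-13/10) = (√(-19 + 4) - 12)*(-13/10) = (√(-15) - 12)*(-13/10) = (I*√15 - 12)*(-13/10) = (-12 + I*√15)*(-13/10) = 78/5 - 13*I*√15/10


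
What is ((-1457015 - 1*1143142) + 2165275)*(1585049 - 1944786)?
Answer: 156443146034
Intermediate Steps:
((-1457015 - 1*1143142) + 2165275)*(1585049 - 1944786) = ((-1457015 - 1143142) + 2165275)*(-359737) = (-2600157 + 2165275)*(-359737) = -434882*(-359737) = 156443146034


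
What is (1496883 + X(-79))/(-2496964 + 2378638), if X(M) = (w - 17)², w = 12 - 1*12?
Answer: -748586/59163 ≈ -12.653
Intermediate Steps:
w = 0 (w = 12 - 12 = 0)
X(M) = 289 (X(M) = (0 - 17)² = (-17)² = 289)
(1496883 + X(-79))/(-2496964 + 2378638) = (1496883 + 289)/(-2496964 + 2378638) = 1497172/(-118326) = 1497172*(-1/118326) = -748586/59163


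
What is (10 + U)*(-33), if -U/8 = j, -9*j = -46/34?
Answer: -14806/51 ≈ -290.31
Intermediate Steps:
j = 23/153 (j = -(-46)/(9*34) = -1/9*(-23/17) = 23/153 ≈ 0.15033)
U = -184/153 (U = -8*23/153 = -184/153 ≈ -1.2026)
(10 + U)*(-33) = (10 - 184/153)*(-33) = (1346/153)*(-33) = -14806/51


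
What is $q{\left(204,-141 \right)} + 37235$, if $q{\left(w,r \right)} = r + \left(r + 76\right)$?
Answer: $37029$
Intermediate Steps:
$q{\left(w,r \right)} = 76 + 2 r$ ($q{\left(w,r \right)} = r + \left(76 + r\right) = 76 + 2 r$)
$q{\left(204,-141 \right)} + 37235 = \left(76 + 2 \left(-141\right)\right) + 37235 = \left(76 - 282\right) + 37235 = -206 + 37235 = 37029$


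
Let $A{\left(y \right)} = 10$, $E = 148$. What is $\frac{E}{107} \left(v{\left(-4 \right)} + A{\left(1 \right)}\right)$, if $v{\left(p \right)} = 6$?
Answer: $\frac{2368}{107} \approx 22.131$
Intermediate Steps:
$\frac{E}{107} \left(v{\left(-4 \right)} + A{\left(1 \right)}\right) = \frac{148}{107} \left(6 + 10\right) = 148 \cdot \frac{1}{107} \cdot 16 = \frac{148}{107} \cdot 16 = \frac{2368}{107}$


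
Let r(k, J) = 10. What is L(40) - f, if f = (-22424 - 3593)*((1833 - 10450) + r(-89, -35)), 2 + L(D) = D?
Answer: -223928281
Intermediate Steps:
L(D) = -2 + D
f = 223928319 (f = (-22424 - 3593)*((1833 - 10450) + 10) = -26017*(-8617 + 10) = -26017*(-8607) = 223928319)
L(40) - f = (-2 + 40) - 1*223928319 = 38 - 223928319 = -223928281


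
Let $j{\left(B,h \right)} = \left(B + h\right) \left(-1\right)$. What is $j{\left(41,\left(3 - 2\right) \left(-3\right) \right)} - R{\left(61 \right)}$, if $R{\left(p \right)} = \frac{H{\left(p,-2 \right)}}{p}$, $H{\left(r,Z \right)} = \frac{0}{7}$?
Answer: $-38$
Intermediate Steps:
$H{\left(r,Z \right)} = 0$ ($H{\left(r,Z \right)} = 0 \cdot \frac{1}{7} = 0$)
$j{\left(B,h \right)} = - B - h$
$R{\left(p \right)} = 0$ ($R{\left(p \right)} = \frac{0}{p} = 0$)
$j{\left(41,\left(3 - 2\right) \left(-3\right) \right)} - R{\left(61 \right)} = \left(\left(-1\right) 41 - \left(3 - 2\right) \left(-3\right)\right) - 0 = \left(-41 - 1 \left(-3\right)\right) + 0 = \left(-41 - -3\right) + 0 = \left(-41 + 3\right) + 0 = -38 + 0 = -38$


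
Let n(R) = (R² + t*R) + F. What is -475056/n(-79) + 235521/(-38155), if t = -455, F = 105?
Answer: -240052823/13791565 ≈ -17.406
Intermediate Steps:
n(R) = 105 + R² - 455*R (n(R) = (R² - 455*R) + 105 = 105 + R² - 455*R)
-475056/n(-79) + 235521/(-38155) = -475056/(105 + (-79)² - 455*(-79)) + 235521/(-38155) = -475056/(105 + 6241 + 35945) + 235521*(-1/38155) = -475056/42291 - 18117/2935 = -475056*1/42291 - 18117/2935 = -52784/4699 - 18117/2935 = -240052823/13791565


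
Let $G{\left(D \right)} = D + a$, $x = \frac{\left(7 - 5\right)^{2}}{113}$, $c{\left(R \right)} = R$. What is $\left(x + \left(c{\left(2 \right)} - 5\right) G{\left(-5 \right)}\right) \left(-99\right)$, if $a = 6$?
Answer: $\frac{33165}{113} \approx 293.5$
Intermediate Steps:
$x = \frac{4}{113}$ ($x = 2^{2} \cdot \frac{1}{113} = 4 \cdot \frac{1}{113} = \frac{4}{113} \approx 0.035398$)
$G{\left(D \right)} = 6 + D$ ($G{\left(D \right)} = D + 6 = 6 + D$)
$\left(x + \left(c{\left(2 \right)} - 5\right) G{\left(-5 \right)}\right) \left(-99\right) = \left(\frac{4}{113} + \left(2 - 5\right) \left(6 - 5\right)\right) \left(-99\right) = \left(\frac{4}{113} - 3\right) \left(-99\right) = \left(- \frac{335}{113}\right) \left(-99\right) = \frac{33165}{113}$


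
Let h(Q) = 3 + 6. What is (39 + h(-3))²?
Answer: 2304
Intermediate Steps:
h(Q) = 9
(39 + h(-3))² = (39 + 9)² = 48² = 2304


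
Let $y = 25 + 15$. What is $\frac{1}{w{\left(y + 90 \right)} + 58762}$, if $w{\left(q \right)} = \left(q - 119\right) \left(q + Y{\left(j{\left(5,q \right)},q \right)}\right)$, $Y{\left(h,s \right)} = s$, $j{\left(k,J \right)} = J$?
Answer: $\frac{1}{61622} \approx 1.6228 \cdot 10^{-5}$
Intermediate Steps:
$y = 40$
$w{\left(q \right)} = 2 q \left(-119 + q\right)$ ($w{\left(q \right)} = \left(q - 119\right) \left(q + q\right) = \left(q - 119\right) 2 q = \left(-119 + q\right) 2 q = 2 q \left(-119 + q\right)$)
$\frac{1}{w{\left(y + 90 \right)} + 58762} = \frac{1}{2 \left(40 + 90\right) \left(-119 + \left(40 + 90\right)\right) + 58762} = \frac{1}{2 \cdot 130 \left(-119 + 130\right) + 58762} = \frac{1}{2 \cdot 130 \cdot 11 + 58762} = \frac{1}{2860 + 58762} = \frac{1}{61622}$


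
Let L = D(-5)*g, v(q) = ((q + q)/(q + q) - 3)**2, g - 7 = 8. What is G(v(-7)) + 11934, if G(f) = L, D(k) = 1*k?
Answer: 11859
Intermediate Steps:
g = 15 (g = 7 + 8 = 15)
v(q) = 4 (v(q) = ((2*q)/((2*q)) - 3)**2 = ((2*q)*(1/(2*q)) - 3)**2 = (1 - 3)**2 = (-2)**2 = 4)
D(k) = k
L = -75 (L = -5*15 = -75)
G(f) = -75
G(v(-7)) + 11934 = -75 + 11934 = 11859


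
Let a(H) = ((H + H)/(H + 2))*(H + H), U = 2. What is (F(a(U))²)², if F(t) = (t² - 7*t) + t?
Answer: 4096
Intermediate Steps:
a(H) = 4*H²/(2 + H) (a(H) = ((2*H)/(2 + H))*(2*H) = (2*H/(2 + H))*(2*H) = 4*H²/(2 + H))
F(t) = t² - 6*t
(F(a(U))²)² = (((4*2²/(2 + 2))*(-6 + 4*2²/(2 + 2)))²)² = (((4*4/4)*(-6 + 4*4/4))²)² = (((4*4*(¼))*(-6 + 4*4*(¼)))²)² = ((4*(-6 + 4))²)² = ((4*(-2))²)² = ((-8)²)² = 64² = 4096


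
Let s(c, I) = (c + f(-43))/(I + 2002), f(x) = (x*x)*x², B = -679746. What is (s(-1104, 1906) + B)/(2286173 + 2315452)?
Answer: -2653029671/17983150500 ≈ -0.14753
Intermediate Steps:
f(x) = x⁴ (f(x) = x²*x² = x⁴)
s(c, I) = (3418801 + c)/(2002 + I) (s(c, I) = (c + (-43)⁴)/(I + 2002) = (c + 3418801)/(2002 + I) = (3418801 + c)/(2002 + I))
(s(-1104, 1906) + B)/(2286173 + 2315452) = ((3418801 - 1104)/(2002 + 1906) - 679746)/(2286173 + 2315452) = (3417697/3908 - 679746)/4601625 = ((1/3908)*3417697 - 679746)*(1/4601625) = (3417697/3908 - 679746)*(1/4601625) = -2653029671/3908*1/4601625 = -2653029671/17983150500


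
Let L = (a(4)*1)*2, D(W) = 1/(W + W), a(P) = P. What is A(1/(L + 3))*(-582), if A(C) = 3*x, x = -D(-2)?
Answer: -873/2 ≈ -436.50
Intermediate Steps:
D(W) = 1/(2*W)
L = 8 (L = (4*1)*2 = 4*2 = 8)
x = ¼ (x = -1/(2*(-2)) = -(-1)/(2*2) = -1*(-¼) = ¼ ≈ 0.25000)
A(C) = ¾ (A(C) = 3*(¼) = ¾)
A(1/(L + 3))*(-582) = (¾)*(-582) = -873/2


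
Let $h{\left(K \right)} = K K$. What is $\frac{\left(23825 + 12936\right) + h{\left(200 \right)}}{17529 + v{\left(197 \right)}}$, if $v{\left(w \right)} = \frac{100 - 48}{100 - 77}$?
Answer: $\frac{1765503}{403219} \approx 4.3785$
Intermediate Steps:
$v{\left(w \right)} = \frac{52}{23}$
$h{\left(K \right)} = K^{2}$
$\frac{\left(23825 + 12936\right) + h{\left(200 \right)}}{17529 + v{\left(197 \right)}} = \frac{\left(23825 + 12936\right) + 200^{2}}{17529 + \frac{52}{23}} = \frac{36761 + 40000}{\frac{403219}{23}} = 76761 \cdot \frac{23}{403219} = \frac{1765503}{403219}$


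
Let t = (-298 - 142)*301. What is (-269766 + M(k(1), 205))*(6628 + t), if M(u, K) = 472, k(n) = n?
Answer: 33880416728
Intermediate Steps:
t = -132440 (t = -440*301 = -132440)
(-269766 + M(k(1), 205))*(6628 + t) = (-269766 + 472)*(6628 - 132440) = -269294*(-125812) = 33880416728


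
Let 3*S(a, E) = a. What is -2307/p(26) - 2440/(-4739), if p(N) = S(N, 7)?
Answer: -32735179/123214 ≈ -265.68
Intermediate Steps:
S(a, E) = a/3
p(N) = N/3
-2307/p(26) - 2440/(-4739) = -2307/((⅓)*26) - 2440/(-4739) = -2307/26/3 - 2440*(-1/4739) = -2307*3/26 + 2440/4739 = -6921/26 + 2440/4739 = -32735179/123214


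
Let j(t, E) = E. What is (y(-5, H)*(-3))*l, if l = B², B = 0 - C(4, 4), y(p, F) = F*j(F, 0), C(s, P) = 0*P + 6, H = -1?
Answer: 0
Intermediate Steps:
C(s, P) = 6 (C(s, P) = 0 + 6 = 6)
y(p, F) = 0 (y(p, F) = F*0 = 0)
B = -6 (B = 0 - 1*6 = 0 - 6 = -6)
l = 36 (l = (-6)² = 36)
(y(-5, H)*(-3))*l = (0*(-3))*36 = 0*36 = 0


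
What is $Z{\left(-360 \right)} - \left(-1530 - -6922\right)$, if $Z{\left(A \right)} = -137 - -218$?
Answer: $-5311$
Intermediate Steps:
$Z{\left(A \right)} = 81$ ($Z{\left(A \right)} = -137 + 218 = 81$)
$Z{\left(-360 \right)} - \left(-1530 - -6922\right) = 81 - \left(-1530 - -6922\right) = 81 - \left(-1530 + 6922\right) = 81 - 5392 = -5311$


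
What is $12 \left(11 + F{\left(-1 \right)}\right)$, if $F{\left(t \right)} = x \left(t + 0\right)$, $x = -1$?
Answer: $144$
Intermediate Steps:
$F{\left(t \right)} = - t$ ($F{\left(t \right)} = - (t + 0) = - t$)
$12 \left(11 + F{\left(-1 \right)}\right) = 12 \left(11 - -1\right) = 12 \left(11 + 1\right) = 12 \cdot 12 = 144$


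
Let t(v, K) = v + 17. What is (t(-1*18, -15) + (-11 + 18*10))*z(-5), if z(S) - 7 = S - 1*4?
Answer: -336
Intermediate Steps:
z(S) = 3 + S (z(S) = 7 + (S - 1*4) = 7 + (S - 4) = 7 + (-4 + S) = 3 + S)
t(v, K) = 17 + v
(t(-1*18, -15) + (-11 + 18*10))*z(-5) = ((17 - 1*18) + (-11 + 18*10))*(3 - 5) = ((17 - 18) + (-11 + 180))*(-2) = (-1 + 169)*(-2) = 168*(-2) = -336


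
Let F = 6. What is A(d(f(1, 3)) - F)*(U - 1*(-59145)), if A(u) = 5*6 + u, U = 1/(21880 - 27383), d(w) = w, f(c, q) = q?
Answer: 8787823218/5503 ≈ 1.5969e+6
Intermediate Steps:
U = -1/5503 (U = 1/(-5503) = -1/5503 ≈ -0.00018172)
A(u) = 30 + u
A(d(f(1, 3)) - F)*(U - 1*(-59145)) = (30 + (3 - 1*6))*(-1/5503 - 1*(-59145)) = (30 + (3 - 6))*(-1/5503 + 59145) = (30 - 3)*(325474934/5503) = 27*(325474934/5503) = 8787823218/5503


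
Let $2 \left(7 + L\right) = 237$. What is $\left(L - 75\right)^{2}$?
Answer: $\frac{5329}{4} \approx 1332.3$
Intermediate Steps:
$L = \frac{223}{2}$ ($L = -7 + \frac{1}{2} \cdot 237 = -7 + \frac{237}{2} = \frac{223}{2} \approx 111.5$)
$\left(L - 75\right)^{2} = \left(\frac{223}{2} - 75\right)^{2} = \left(\frac{73}{2}\right)^{2} = \frac{5329}{4}$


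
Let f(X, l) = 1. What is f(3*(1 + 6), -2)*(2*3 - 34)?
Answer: -28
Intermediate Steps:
f(3*(1 + 6), -2)*(2*3 - 34) = 1*(2*3 - 34) = 1*(6 - 34) = 1*(-28) = -28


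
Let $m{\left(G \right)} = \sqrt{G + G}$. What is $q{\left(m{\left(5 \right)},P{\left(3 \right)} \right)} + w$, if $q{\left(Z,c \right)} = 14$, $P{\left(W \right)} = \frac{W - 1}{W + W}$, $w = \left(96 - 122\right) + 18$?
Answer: $6$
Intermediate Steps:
$m{\left(G \right)} = \sqrt{2} \sqrt{G}$ ($m{\left(G \right)} = \sqrt{2 G} = \sqrt{2} \sqrt{G}$)
$w = -8$ ($w = \left(96 - 122\right) + 18 = -26 + 18 = -8$)
$P{\left(W \right)} = \frac{-1 + W}{2 W}$
$q{\left(m{\left(5 \right)},P{\left(3 \right)} \right)} + w = 14 - 8 = 6$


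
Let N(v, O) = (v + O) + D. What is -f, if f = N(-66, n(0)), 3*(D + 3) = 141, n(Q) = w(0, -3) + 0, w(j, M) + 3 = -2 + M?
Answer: 30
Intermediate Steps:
w(j, M) = -5 + M (w(j, M) = -3 + (-2 + M) = -5 + M)
n(Q) = -8 (n(Q) = (-5 - 3) + 0 = -8 + 0 = -8)
D = 44 (D = -3 + (⅓)*141 = -3 + 47 = 44)
N(v, O) = 44 + O + v (N(v, O) = (v + O) + 44 = (O + v) + 44 = 44 + O + v)
f = -30 (f = 44 - 8 - 66 = -30)
-f = -1*(-30) = 30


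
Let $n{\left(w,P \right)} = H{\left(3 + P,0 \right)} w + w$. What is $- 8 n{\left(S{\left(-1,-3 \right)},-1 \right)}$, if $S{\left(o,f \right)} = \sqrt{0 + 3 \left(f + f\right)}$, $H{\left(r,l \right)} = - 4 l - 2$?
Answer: $24 i \sqrt{2} \approx 33.941 i$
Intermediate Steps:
$H{\left(r,l \right)} = -2 - 4 l$
$S{\left(o,f \right)} = \sqrt{6} \sqrt{f}$ ($S{\left(o,f \right)} = \sqrt{0 + 3 \cdot 2 f} = \sqrt{0 + 6 f} = \sqrt{6 f} = \sqrt{6} \sqrt{f}$)
$n{\left(w,P \right)} = - w$ ($n{\left(w,P \right)} = \left(-2 - 0\right) w + w = \left(-2 + 0\right) w + w = - 2 w + w = - w$)
$- 8 n{\left(S{\left(-1,-3 \right)},-1 \right)} = - 8 \left(- \sqrt{6} \sqrt{-3}\right) = - 8 \left(- \sqrt{6} i \sqrt{3}\right) = - 8 \left(- 3 i \sqrt{2}\right) = 24 i \sqrt{2}$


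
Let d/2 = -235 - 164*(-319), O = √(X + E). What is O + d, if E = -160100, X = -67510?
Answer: 104162 + 9*I*√2810 ≈ 1.0416e+5 + 477.08*I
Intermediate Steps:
O = 9*I*√2810 (O = √(-67510 - 160100) = √(-227610) = 9*I*√2810 ≈ 477.08*I)
d = 104162 (d = 2*(-235 - 164*(-319)) = 2*(-235 + 52316) = 2*52081 = 104162)
O + d = 9*I*√2810 + 104162 = 104162 + 9*I*√2810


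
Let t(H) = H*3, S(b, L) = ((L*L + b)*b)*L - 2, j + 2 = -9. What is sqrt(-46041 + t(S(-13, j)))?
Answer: sqrt(285) ≈ 16.882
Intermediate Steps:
j = -11 (j = -2 - 9 = -11)
S(b, L) = -2 + L*b*(b + L**2) (S(b, L) = ((L**2 + b)*b)*L - 2 = ((b + L**2)*b)*L - 2 = (b*(b + L**2))*L - 2 = L*b*(b + L**2) - 2 = -2 + L*b*(b + L**2))
t(H) = 3*H
sqrt(-46041 + t(S(-13, j))) = sqrt(-46041 + 3*(-2 - 11*(-13)**2 - 13*(-11)**3)) = sqrt(-46041 + 3*(-2 - 11*169 - 13*(-1331))) = sqrt(-46041 + 3*(-2 - 1859 + 17303)) = sqrt(-46041 + 3*15442) = sqrt(-46041 + 46326) = sqrt(285)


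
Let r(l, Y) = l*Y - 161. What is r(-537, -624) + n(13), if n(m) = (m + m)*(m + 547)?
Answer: 349487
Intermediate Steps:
r(l, Y) = -161 + Y*l (r(l, Y) = Y*l - 161 = -161 + Y*l)
n(m) = 2*m*(547 + m) (n(m) = (2*m)*(547 + m) = 2*m*(547 + m))
r(-537, -624) + n(13) = (-161 - 624*(-537)) + 2*13*(547 + 13) = (-161 + 335088) + 2*13*560 = 334927 + 14560 = 349487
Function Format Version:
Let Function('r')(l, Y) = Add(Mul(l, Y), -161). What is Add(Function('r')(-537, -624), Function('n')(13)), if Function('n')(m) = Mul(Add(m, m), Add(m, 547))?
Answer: 349487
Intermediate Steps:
Function('r')(l, Y) = Add(-161, Mul(Y, l)) (Function('r')(l, Y) = Add(Mul(Y, l), -161) = Add(-161, Mul(Y, l)))
Function('n')(m) = Mul(2, m, Add(547, m)) (Function('n')(m) = Mul(Mul(2, m), Add(547, m)) = Mul(2, m, Add(547, m)))
Add(Function('r')(-537, -624), Function('n')(13)) = Add(Add(-161, Mul(-624, -537)), Mul(2, 13, Add(547, 13))) = Add(Add(-161, 335088), Mul(2, 13, 560)) = Add(334927, 14560) = 349487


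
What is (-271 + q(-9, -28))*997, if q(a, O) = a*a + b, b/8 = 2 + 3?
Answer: -149550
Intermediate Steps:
b = 40 (b = 8*(2 + 3) = 8*5 = 40)
q(a, O) = 40 + a**2 (q(a, O) = a*a + 40 = a**2 + 40 = 40 + a**2)
(-271 + q(-9, -28))*997 = (-271 + (40 + (-9)**2))*997 = (-271 + (40 + 81))*997 = (-271 + 121)*997 = -150*997 = -149550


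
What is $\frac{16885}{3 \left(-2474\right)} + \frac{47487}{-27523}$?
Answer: $- \frac{817174369}{204275706} \approx -4.0004$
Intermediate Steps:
$\frac{16885}{3 \left(-2474\right)} + \frac{47487}{-27523} = \frac{16885}{-7422} + 47487 \left(- \frac{1}{27523}\right) = 16885 \left(- \frac{1}{7422}\right) - \frac{47487}{27523} = - \frac{16885}{7422} - \frac{47487}{27523} = - \frac{817174369}{204275706}$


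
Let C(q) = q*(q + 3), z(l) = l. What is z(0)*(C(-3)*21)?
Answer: 0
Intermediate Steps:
C(q) = q*(3 + q)
z(0)*(C(-3)*21) = 0*(-3*(3 - 3)*21) = 0*(-3*0*21) = 0*(0*21) = 0*0 = 0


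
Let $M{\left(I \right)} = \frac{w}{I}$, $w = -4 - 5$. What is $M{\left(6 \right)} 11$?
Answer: $- \frac{33}{2} \approx -16.5$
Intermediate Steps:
$w = -9$
$M{\left(I \right)} = - \frac{9}{I}$
$M{\left(6 \right)} 11 = - \frac{9}{6} \cdot 11 = \left(-9\right) \frac{1}{6} \cdot 11 = \left(- \frac{3}{2}\right) 11 = - \frac{33}{2}$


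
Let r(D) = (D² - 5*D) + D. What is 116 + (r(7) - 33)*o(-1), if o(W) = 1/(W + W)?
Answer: 122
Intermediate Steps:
r(D) = D² - 4*D
o(W) = 1/(2*W)
116 + (r(7) - 33)*o(-1) = 116 + (7*(-4 + 7) - 33)*((½)/(-1)) = 116 + (7*3 - 33)*((½)*(-1)) = 116 + (21 - 33)*(-½) = 116 - 12*(-½) = 116 + 6 = 122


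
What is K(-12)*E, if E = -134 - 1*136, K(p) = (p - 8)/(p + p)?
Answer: -225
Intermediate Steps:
K(p) = (-8 + p)/(2*p) (K(p) = (-8 + p)/((2*p)) = (-8 + p)*(1/(2*p)) = (-8 + p)/(2*p))
E = -270 (E = -134 - 136 = -270)
K(-12)*E = ((½)*(-8 - 12)/(-12))*(-270) = ((½)*(-1/12)*(-20))*(-270) = (⅚)*(-270) = -225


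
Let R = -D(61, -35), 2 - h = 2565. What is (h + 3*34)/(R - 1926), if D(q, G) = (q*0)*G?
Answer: 23/18 ≈ 1.2778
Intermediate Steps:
h = -2563 (h = 2 - 1*2565 = 2 - 2565 = -2563)
D(q, G) = 0 (D(q, G) = 0*G = 0)
R = 0 (R = -1*0 = 0)
(h + 3*34)/(R - 1926) = (-2563 + 3*34)/(0 - 1926) = (-2563 + 102)/(-1926) = -2461*(-1/1926) = 23/18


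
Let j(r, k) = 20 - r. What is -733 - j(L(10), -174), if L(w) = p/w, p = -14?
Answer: -3772/5 ≈ -754.40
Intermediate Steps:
L(w) = -14/w
-733 - j(L(10), -174) = -733 - (20 - (-14)/10) = -733 - (20 - 1*(-7/5)) = -733 - (20 + 7/5) = -733 - 1*107/5 = -733 - 107/5 = -3772/5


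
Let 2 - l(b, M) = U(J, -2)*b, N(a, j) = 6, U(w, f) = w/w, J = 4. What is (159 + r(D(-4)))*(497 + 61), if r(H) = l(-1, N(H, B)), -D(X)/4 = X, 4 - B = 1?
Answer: 90396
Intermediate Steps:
B = 3 (B = 4 - 1*1 = 4 - 1 = 3)
D(X) = -4*X
U(w, f) = 1
l(b, M) = 2 - b
r(H) = 3 (r(H) = 2 - 1*(-1) = 2 + 1 = 3)
(159 + r(D(-4)))*(497 + 61) = (159 + 3)*(497 + 61) = 162*558 = 90396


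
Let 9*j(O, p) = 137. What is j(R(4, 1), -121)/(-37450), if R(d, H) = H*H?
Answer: -137/337050 ≈ -0.00040647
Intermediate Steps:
R(d, H) = H²
j(O, p) = 137/9 (j(O, p) = (⅑)*137 = 137/9)
j(R(4, 1), -121)/(-37450) = (137/9)/(-37450) = (137/9)*(-1/37450) = -137/337050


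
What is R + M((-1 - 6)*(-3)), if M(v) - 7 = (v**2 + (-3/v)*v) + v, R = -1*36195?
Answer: -35729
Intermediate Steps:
R = -36195
M(v) = 4 + v + v**2 (M(v) = 7 + ((v**2 + (-3/v)*v) + v) = 7 + ((v**2 - 3) + v) = 7 + ((-3 + v**2) + v) = 7 + (-3 + v + v**2) = 4 + v + v**2)
R + M((-1 - 6)*(-3)) = -36195 + (4 + (-1 - 6)*(-3) + ((-1 - 6)*(-3))**2) = -36195 + (4 - 7*(-3) + (-7*(-3))**2) = -36195 + (4 + 21 + 21**2) = -36195 + (4 + 21 + 441) = -36195 + 466 = -35729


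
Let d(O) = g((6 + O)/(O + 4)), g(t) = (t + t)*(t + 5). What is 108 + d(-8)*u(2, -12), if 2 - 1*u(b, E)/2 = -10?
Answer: 240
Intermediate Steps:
u(b, E) = 24 (u(b, E) = 4 - 2*(-10) = 4 + 20 = 24)
g(t) = 2*t*(5 + t) (g(t) = (2*t)*(5 + t) = 2*t*(5 + t))
d(O) = 2*(5 + (6 + O)/(4 + O))*(6 + O)/(4 + O) (d(O) = 2*((6 + O)/(O + 4))*(5 + (6 + O)/(O + 4)) = 2*((6 + O)/(4 + O))*(5 + (6 + O)/(4 + O)) = 2*(5 + (6 + O)/(4 + O))*(6 + O)/(4 + O))
108 + d(-8)*u(2, -12) = 108 + (4*(6 - 8)*(13 + 3*(-8))/(4 - 8)²)*24 = 108 + (4*(-2)*(13 - 24)/(-4)²)*24 = 108 + (4*(1/16)*(-2)*(-11))*24 = 108 + (11/2)*24 = 108 + 132 = 240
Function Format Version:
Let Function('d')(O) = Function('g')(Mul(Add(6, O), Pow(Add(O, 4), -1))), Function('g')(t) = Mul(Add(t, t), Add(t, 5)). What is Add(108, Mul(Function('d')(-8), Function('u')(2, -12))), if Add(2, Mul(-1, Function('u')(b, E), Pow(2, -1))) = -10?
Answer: 240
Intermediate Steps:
Function('u')(b, E) = 24 (Function('u')(b, E) = Add(4, Mul(-2, -10)) = Add(4, 20) = 24)
Function('g')(t) = Mul(2, t, Add(5, t)) (Function('g')(t) = Mul(Mul(2, t), Add(5, t)) = Mul(2, t, Add(5, t)))
Function('d')(O) = Mul(2, Pow(Add(4, O), -1), Add(5, Mul(Pow(Add(4, O), -1), Add(6, O))), Add(6, O)) (Function('d')(O) = Mul(2, Mul(Add(6, O), Pow(Add(O, 4), -1)), Add(5, Mul(Add(6, O), Pow(Add(O, 4), -1)))) = Mul(2, Mul(Add(6, O), Pow(Add(4, O), -1)), Add(5, Mul(Add(6, O), Pow(Add(4, O), -1)))) = Mul(2, Mul(Pow(Add(4, O), -1), Add(6, O)), Add(5, Mul(Pow(Add(4, O), -1), Add(6, O)))) = Mul(2, Pow(Add(4, O), -1), Add(5, Mul(Pow(Add(4, O), -1), Add(6, O))), Add(6, O)))
Add(108, Mul(Function('d')(-8), Function('u')(2, -12))) = Add(108, Mul(Mul(4, Pow(Add(4, -8), -2), Add(6, -8), Add(13, Mul(3, -8))), 24)) = Add(108, Mul(Mul(4, Pow(-4, -2), -2, Add(13, -24)), 24)) = Add(108, Mul(Mul(4, Rational(1, 16), -2, -11), 24)) = Add(108, Mul(Rational(11, 2), 24)) = Add(108, 132) = 240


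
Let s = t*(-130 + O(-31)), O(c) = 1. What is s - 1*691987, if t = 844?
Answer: -800863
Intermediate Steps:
s = -108876 (s = 844*(-130 + 1) = 844*(-129) = -108876)
s - 1*691987 = -108876 - 1*691987 = -108876 - 691987 = -800863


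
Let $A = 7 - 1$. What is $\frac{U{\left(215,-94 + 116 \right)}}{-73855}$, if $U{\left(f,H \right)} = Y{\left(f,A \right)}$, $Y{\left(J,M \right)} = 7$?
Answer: $- \frac{7}{73855} \approx -9.478 \cdot 10^{-5}$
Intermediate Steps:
$A = 6$ ($A = 7 - 1 = 6$)
$U{\left(f,H \right)} = 7$
$\frac{U{\left(215,-94 + 116 \right)}}{-73855} = \frac{7}{-73855} = 7 \left(- \frac{1}{73855}\right) = - \frac{7}{73855}$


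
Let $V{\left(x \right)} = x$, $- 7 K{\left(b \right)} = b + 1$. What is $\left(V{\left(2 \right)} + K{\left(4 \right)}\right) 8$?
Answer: $\frac{72}{7} \approx 10.286$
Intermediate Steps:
$K{\left(b \right)} = - \frac{1}{7} - \frac{b}{7}$ ($K{\left(b \right)} = - \frac{b + 1}{7} = - \frac{1 + b}{7} = - \frac{1}{7} - \frac{b}{7}$)
$\left(V{\left(2 \right)} + K{\left(4 \right)}\right) 8 = \left(2 - \frac{5}{7}\right) 8 = \frac{9}{7} \cdot 8 = \frac{72}{7}$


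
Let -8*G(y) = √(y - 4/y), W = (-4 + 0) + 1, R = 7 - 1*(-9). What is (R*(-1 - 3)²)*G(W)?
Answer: -32*I*√15/3 ≈ -41.312*I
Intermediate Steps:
R = 16 (R = 7 + 9 = 16)
W = -3 (W = -4 + 1 = -3)
G(y) = -√(y - 4/y)/8
(R*(-1 - 3)²)*G(W) = (16*(-1 - 3)²)*(-√(-3 - 4/(-3))/8) = (16*(-4)²)*(-√(-3 - 4*(-⅓))/8) = (16*16)*(-√(-3 + 4/3)/8) = 256*(-I*√15/24) = -32*I*√15/3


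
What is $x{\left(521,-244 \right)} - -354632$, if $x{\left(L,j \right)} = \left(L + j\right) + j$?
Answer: $354665$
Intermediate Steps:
$x{\left(L,j \right)} = L + 2 j$
$x{\left(521,-244 \right)} - -354632 = \left(521 + 2 \left(-244\right)\right) - -354632 = \left(521 - 488\right) + 354632 = 33 + 354632 = 354665$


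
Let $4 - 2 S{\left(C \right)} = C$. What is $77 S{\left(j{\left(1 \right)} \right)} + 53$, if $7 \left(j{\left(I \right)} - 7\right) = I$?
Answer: $-68$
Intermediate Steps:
$j{\left(I \right)} = 7 + \frac{I}{7}$
$S{\left(C \right)} = 2 - \frac{C}{2}$
$77 S{\left(j{\left(1 \right)} \right)} + 53 = 77 \left(2 - \frac{7 + \frac{1}{7} \cdot 1}{2}\right) + 53 = 77 \left(2 - \frac{7 + \frac{1}{7}}{2}\right) + 53 = 77 \left(2 - \frac{25}{7}\right) + 53 = 77 \left(- \frac{11}{7}\right) + 53 = -121 + 53 = -68$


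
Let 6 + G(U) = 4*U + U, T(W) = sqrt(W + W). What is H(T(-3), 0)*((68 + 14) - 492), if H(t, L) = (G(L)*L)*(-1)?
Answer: 0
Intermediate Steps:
T(W) = sqrt(2)*sqrt(W) (T(W) = sqrt(2*W) = sqrt(2)*sqrt(W))
G(U) = -6 + 5*U (G(U) = -6 + (4*U + U) = -6 + 5*U)
H(t, L) = -L*(-6 + 5*L) (H(t, L) = ((-6 + 5*L)*L)*(-1) = (L*(-6 + 5*L))*(-1) = -L*(-6 + 5*L))
H(T(-3), 0)*((68 + 14) - 492) = (0*(6 - 5*0))*((68 + 14) - 492) = (0*(6 + 0))*(82 - 492) = (0*6)*(-410) = 0*(-410) = 0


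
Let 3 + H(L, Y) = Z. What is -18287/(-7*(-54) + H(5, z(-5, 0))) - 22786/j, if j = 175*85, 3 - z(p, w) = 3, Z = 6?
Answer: -280700591/5667375 ≈ -49.529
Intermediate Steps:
z(p, w) = 0 (z(p, w) = 3 - 1*3 = 3 - 3 = 0)
H(L, Y) = 3 (H(L, Y) = -3 + 6 = 3)
j = 14875
-18287/(-7*(-54) + H(5, z(-5, 0))) - 22786/j = -18287/(-7*(-54) + 3) - 22786/14875 = -18287/(378 + 3) - 22786*1/14875 = -18287/381 - 22786/14875 = -280700591/5667375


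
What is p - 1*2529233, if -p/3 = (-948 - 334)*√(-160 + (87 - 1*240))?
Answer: -2529233 + 3846*I*√313 ≈ -2.5292e+6 + 68043.0*I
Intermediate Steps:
p = 3846*I*√313 (p = -3*(-948 - 334)*√(-160 + (87 - 1*240)) = -(-3846)*√(-160 + (87 - 240)) = -(-3846)*√(-160 - 153) = -(-3846)*√(-313) = -(-3846)*I*√313 = 3846*I*√313 ≈ 68043.0*I)
p - 1*2529233 = 3846*I*√313 - 1*2529233 = 3846*I*√313 - 2529233 = -2529233 + 3846*I*√313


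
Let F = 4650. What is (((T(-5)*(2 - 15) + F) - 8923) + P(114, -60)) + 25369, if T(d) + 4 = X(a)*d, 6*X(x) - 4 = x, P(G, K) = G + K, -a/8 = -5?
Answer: 65036/3 ≈ 21679.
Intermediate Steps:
a = 40 (a = -8*(-5) = 40)
X(x) = ⅔ + x/6
T(d) = -4 + 22*d/3 (T(d) = -4 + (⅔ + (⅙)*40)*d = -4 + (⅔ + 20/3)*d = -4 + 22*d/3)
(((T(-5)*(2 - 15) + F) - 8923) + P(114, -60)) + 25369 = ((((-4 + (22/3)*(-5))*(2 - 15) + 4650) - 8923) + (114 - 60)) + 25369 = ((((-4 - 110/3)*(-13) + 4650) - 8923) + 54) + 25369 = (((-122/3*(-13) + 4650) - 8923) + 54) + 25369 = (((1586/3 + 4650) - 8923) + 54) + 25369 = ((15536/3 - 8923) + 54) + 25369 = (-11233/3 + 54) + 25369 = -11071/3 + 25369 = 65036/3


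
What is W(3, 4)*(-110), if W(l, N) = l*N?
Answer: -1320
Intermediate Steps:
W(l, N) = N*l
W(3, 4)*(-110) = (4*3)*(-110) = 12*(-110) = -1320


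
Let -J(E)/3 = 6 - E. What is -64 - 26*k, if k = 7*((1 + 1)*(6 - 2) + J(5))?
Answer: -974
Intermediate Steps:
J(E) = -18 + 3*E (J(E) = -3*(6 - E) = -18 + 3*E)
k = 35 (k = 7*((1 + 1)*(6 - 2) + (-18 + 3*5)) = 7*(2*4 + (-18 + 15)) = 7*(8 - 3) = 7*5 = 35)
-64 - 26*k = -64 - 26*35 = -64 - 910 = -974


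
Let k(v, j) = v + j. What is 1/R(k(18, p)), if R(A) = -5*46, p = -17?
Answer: -1/230 ≈ -0.0043478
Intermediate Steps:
k(v, j) = j + v
R(A) = -230
1/R(k(18, p)) = 1/(-230) = -1/230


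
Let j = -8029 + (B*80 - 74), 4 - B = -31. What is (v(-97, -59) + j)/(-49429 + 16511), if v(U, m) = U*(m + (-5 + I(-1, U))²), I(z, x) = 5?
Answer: -210/16459 ≈ -0.012759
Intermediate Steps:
B = 35 (B = 4 - 1*(-31) = 4 + 31 = 35)
j = -5303 (j = -8029 + (35*80 - 74) = -8029 + (2800 - 74) = -8029 + 2726 = -5303)
v(U, m) = U*m (v(U, m) = U*(m + (-5 + 5)²) = U*(m + 0²) = U*(m + 0) = U*m)
(v(-97, -59) + j)/(-49429 + 16511) = (-97*(-59) - 5303)/(-49429 + 16511) = (5723 - 5303)/(-32918) = 420*(-1/32918) = -210/16459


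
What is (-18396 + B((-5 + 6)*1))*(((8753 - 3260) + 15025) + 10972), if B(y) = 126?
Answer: -575322300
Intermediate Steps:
(-18396 + B((-5 + 6)*1))*(((8753 - 3260) + 15025) + 10972) = (-18396 + 126)*(((8753 - 3260) + 15025) + 10972) = -18270*((5493 + 15025) + 10972) = -18270*(20518 + 10972) = -18270*31490 = -575322300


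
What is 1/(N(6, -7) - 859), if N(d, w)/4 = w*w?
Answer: -1/663 ≈ -0.0015083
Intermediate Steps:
N(d, w) = 4*w² (N(d, w) = 4*(w*w) = 4*w²)
1/(N(6, -7) - 859) = 1/(4*(-7)² - 859) = 1/(4*49 - 859) = 1/(196 - 859) = 1/(-663) = -1/663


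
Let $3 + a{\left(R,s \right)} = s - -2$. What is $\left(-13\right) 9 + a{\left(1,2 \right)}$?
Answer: $-116$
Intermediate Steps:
$a{\left(R,s \right)} = -1 + s$ ($a{\left(R,s \right)} = -3 + \left(s - -2\right) = -3 + \left(s + 2\right) = -3 + \left(2 + s\right) = -1 + s$)
$\left(-13\right) 9 + a{\left(1,2 \right)} = \left(-13\right) 9 + \left(-1 + 2\right) = -117 + 1 = -116$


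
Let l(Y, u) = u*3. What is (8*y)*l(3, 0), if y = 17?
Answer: 0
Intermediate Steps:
l(Y, u) = 3*u
(8*y)*l(3, 0) = (8*17)*(3*0) = 136*0 = 0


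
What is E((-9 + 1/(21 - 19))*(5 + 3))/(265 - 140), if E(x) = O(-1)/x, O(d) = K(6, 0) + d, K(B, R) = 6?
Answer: -1/1700 ≈ -0.00058824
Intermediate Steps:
O(d) = 6 + d
E(x) = 5/x (E(x) = (6 - 1)/x = 5/x)
E((-9 + 1/(21 - 19))*(5 + 3))/(265 - 140) = (5/(((-9 + 1/(21 - 19))*(5 + 3))))/(265 - 140) = (5/(((-9 + 1/2)*8)))/125 = (5/(((-9 + ½)*8)))/125 = (5/((-17/2*8)))/125 = (5/(-68))/125 = (5*(-1/68))/125 = (1/125)*(-5/68) = -1/1700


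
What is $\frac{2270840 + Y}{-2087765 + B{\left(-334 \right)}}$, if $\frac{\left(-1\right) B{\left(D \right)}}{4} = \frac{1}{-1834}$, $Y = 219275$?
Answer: $- \frac{2283435455}{1914480503} \approx -1.1927$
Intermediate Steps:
$B{\left(D \right)} = \frac{2}{917}$ ($B{\left(D \right)} = - \frac{4}{-1834} = \left(-4\right) \left(- \frac{1}{1834}\right) = \frac{2}{917}$)
$\frac{2270840 + Y}{-2087765 + B{\left(-334 \right)}} = \frac{2270840 + 219275}{-2087765 + \frac{2}{917}} = \frac{2490115}{- \frac{1914480503}{917}} = 2490115 \left(- \frac{917}{1914480503}\right) = - \frac{2283435455}{1914480503}$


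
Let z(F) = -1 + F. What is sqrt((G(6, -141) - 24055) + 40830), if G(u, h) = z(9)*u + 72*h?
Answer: sqrt(6671) ≈ 81.676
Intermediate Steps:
G(u, h) = 8*u + 72*h (G(u, h) = (-1 + 9)*u + 72*h = 8*u + 72*h)
sqrt((G(6, -141) - 24055) + 40830) = sqrt(((8*6 + 72*(-141)) - 24055) + 40830) = sqrt(((48 - 10152) - 24055) + 40830) = sqrt((-10104 - 24055) + 40830) = sqrt(-34159 + 40830) = sqrt(6671)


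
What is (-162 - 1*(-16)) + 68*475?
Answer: 32154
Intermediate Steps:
(-162 - 1*(-16)) + 68*475 = (-162 + 16) + 32300 = -146 + 32300 = 32154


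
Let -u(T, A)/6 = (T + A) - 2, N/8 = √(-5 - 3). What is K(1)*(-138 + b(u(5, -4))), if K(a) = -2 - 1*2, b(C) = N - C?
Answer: 576 - 64*I*√2 ≈ 576.0 - 90.51*I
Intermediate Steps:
N = 16*I*√2 (N = 8*√(-5 - 3) = 8*√(-8) = 8*(2*I*√2) = 16*I*√2 ≈ 22.627*I)
u(T, A) = 12 - 6*A - 6*T (u(T, A) = -6*((T + A) - 2) = -6*((A + T) - 2) = -6*(-2 + A + T) = 12 - 6*A - 6*T)
b(C) = -C + 16*I*√2 (b(C) = 16*I*√2 - C = -C + 16*I*√2)
K(a) = -4 (K(a) = -2 - 2 = -4)
K(1)*(-138 + b(u(5, -4))) = -4*(-138 + (-(12 - 6*(-4) - 6*5) + 16*I*√2)) = -4*(-138 + (-(12 + 24 - 30) + 16*I*√2)) = -4*(-138 + (-1*6 + 16*I*√2)) = -4*(-138 + (-6 + 16*I*√2)) = -4*(-144 + 16*I*√2) = 576 - 64*I*√2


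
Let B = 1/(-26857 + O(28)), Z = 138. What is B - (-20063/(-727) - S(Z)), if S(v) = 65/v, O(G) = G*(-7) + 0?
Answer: -73623189593/2714119278 ≈ -27.126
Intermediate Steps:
O(G) = -7*G (O(G) = -7*G + 0 = -7*G)
B = -1/27053 (B = 1/(-26857 - 7*28) = 1/(-26857 - 196) = 1/(-27053) = -1/27053 ≈ -3.6964e-5)
B - (-20063/(-727) - S(Z)) = -1/27053 - (-20063/(-727) - 65/138) = -1/27053 - (-20063*(-1/727) - 65/138) = -1/27053 - (20063/727 - 1*65/138) = -1/27053 - (20063/727 - 65/138) = -1/27053 - 1*2721439/100326 = -1/27053 - 2721439/100326 = -73623189593/2714119278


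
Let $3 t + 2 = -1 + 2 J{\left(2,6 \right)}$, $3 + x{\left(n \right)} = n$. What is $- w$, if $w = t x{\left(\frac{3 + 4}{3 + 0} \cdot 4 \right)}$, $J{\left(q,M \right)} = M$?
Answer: $-19$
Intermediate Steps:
$x{\left(n \right)} = -3 + n$
$t = 3$ ($t = - \frac{2}{3} + \frac{-1 + 2 \cdot 6}{3} = - \frac{2}{3} + \frac{-1 + 12}{3} = - \frac{2}{3} + \frac{1}{3} \cdot 11 = - \frac{2}{3} + \frac{11}{3} = 3$)
$w = 19$ ($w = 3 \left(-3 + \frac{3 + 4}{3 + 0} \cdot 4\right) = 3 \left(-3 + \frac{7}{3} \cdot 4\right) = 3 \left(-3 + \frac{28}{3}\right) = 3 \cdot \frac{19}{3} = 19$)
$- w = \left(-1\right) 19 = -19$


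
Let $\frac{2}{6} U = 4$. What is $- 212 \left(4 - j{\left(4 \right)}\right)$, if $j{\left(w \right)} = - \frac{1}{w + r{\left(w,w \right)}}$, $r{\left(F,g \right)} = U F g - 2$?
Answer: $- \frac{82362}{97} \approx -849.09$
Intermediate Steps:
$U = 12$ ($U = 3 \cdot 4 = 12$)
$r{\left(F,g \right)} = -2 + 12 F g$ ($r{\left(F,g \right)} = 12 F g - 2 = -2 + 12 F g$)
$j{\left(w \right)} = - \frac{1}{-2 + w + 12 w^{2}}$ ($j{\left(w \right)} = - \frac{1}{w + \left(-2 + 12 w w\right)} = - \frac{1}{w + \left(-2 + 12 w^{2}\right)} = - \frac{1}{-2 + w + 12 w^{2}}$)
$- 212 \left(4 - j{\left(4 \right)}\right) = - 212 \left(4 - - \frac{1}{-2 + 4 + 12 \cdot 4^{2}}\right) = - 212 \left(4 - - \frac{1}{-2 + 4 + 12 \cdot 16}\right) = - 212 \left(4 - - \frac{1}{-2 + 4 + 192}\right) = - 212 \left(4 - - \frac{1}{194}\right) = - 212 \left(4 + \frac{1}{194}\right) = \left(-212\right) \frac{777}{194} = - \frac{82362}{97}$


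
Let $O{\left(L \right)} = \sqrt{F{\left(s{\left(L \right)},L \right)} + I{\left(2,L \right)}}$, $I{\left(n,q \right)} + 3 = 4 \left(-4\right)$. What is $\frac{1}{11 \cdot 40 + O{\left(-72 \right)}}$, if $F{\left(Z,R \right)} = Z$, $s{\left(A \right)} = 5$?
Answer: $\frac{220}{96807} - \frac{i \sqrt{14}}{193614} \approx 0.0022726 - 1.9325 \cdot 10^{-5} i$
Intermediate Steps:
$I{\left(n,q \right)} = -19$ ($I{\left(n,q \right)} = -3 + 4 \left(-4\right) = -3 - 16 = -19$)
$O{\left(L \right)} = i \sqrt{14}$ ($O{\left(L \right)} = \sqrt{5 - 19} = \sqrt{-14} = i \sqrt{14}$)
$\frac{1}{11 \cdot 40 + O{\left(-72 \right)}} = \frac{1}{11 \cdot 40 + i \sqrt{14}} = \frac{1}{440 + i \sqrt{14}}$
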